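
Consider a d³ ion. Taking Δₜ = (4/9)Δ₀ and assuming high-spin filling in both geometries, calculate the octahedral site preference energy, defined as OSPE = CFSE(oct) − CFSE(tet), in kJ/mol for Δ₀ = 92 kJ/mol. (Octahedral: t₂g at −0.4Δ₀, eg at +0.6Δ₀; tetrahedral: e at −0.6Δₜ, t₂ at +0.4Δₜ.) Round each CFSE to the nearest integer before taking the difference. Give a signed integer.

-77

Octahedral (high-spin): t2g^3 e_g^0, CFSE = 3(−0.4) + 0(+0.6) = -1.2Δ₀ = -1.2 × 92 = -110 kJ/mol.
Tetrahedral: e^2 t2^1, CFSE = 2(−0.6) + 1(+0.4) = -0.8Δₜ = -0.8 × (4/9) × 92 = -33 kJ/mol.
OSPE = -110 − (-33) = -77 kJ/mol.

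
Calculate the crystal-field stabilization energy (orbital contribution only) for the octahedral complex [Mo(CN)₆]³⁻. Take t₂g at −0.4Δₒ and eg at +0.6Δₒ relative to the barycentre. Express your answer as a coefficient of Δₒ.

-1.2 Δₒ

Each CN⁻ contributes -1; 6 × (-1) = -6. With overall charge -3, Mo is in the +3 oxidation state.
Mo is in group 6, so Mo³⁺ is d³ (6 − 3 = 3).
For octahedral d³ the high- and low-spin configurations coincide.
Configuration: t₂g³ eg⁰.
CFSE = 3(-0.4Δₒ) + 0(0.6Δₒ) = -1.2Δₒ + 0.0Δₒ = -1.2Δₒ.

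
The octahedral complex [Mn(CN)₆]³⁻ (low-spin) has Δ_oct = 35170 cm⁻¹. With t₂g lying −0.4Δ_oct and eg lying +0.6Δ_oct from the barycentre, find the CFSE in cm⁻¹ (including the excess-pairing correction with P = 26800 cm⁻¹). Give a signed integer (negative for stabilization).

Each CN⁻ contributes -1; 6 × (-1) = -6. With overall charge -3, Mn is in the +3 oxidation state.
Mn is in group 7, so Mn³⁺ is d⁴ (7 − 3 = 4).
Configuration: t₂g⁴ eg⁰.
Orbital CFSE = 4(-0.4) + 0(0.6) = -1.6Δ_oct = -1.6 × 35170 = -56272 cm⁻¹.
Relative to high-spin t₂g³ eg¹ (0 paired), the low-spin configuration has 1 additional pair, contributing +1 × 26800 = +26800 cm⁻¹.
Net CFSE = -56272 + 26800 = -29472 cm⁻¹.

-29472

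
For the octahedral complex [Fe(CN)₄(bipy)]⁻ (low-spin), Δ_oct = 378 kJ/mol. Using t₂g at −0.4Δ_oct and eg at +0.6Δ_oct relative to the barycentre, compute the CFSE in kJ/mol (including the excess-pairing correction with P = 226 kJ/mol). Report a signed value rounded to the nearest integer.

Ligand charges: 4×(-1) from CN⁻ and 1×(+0) from bipy sum to -4; with overall charge -1, Fe is +3.
Fe is in group 8, so Fe³⁺ is d⁵ (8 − 3 = 5).
The d⁵ electrons fill as t₂g⁵ eg⁰.
The orbital stabilization is -2.0Δ_oct = -2.0 × 378 = -756 kJ/mol.
Relative to high-spin t₂g³ eg² (0 paired), the low-spin configuration has 2 additional pairs, contributing +2 × 226 = +452 kJ/mol.
Net CFSE = -756 + 452 = -304 kJ/mol.

-304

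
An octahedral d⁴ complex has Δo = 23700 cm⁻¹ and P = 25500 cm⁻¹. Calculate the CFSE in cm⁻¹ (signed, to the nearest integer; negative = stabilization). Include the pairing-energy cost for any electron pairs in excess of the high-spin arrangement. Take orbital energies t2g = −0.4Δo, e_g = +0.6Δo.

-14220

Since Δo = 23700 cm⁻¹ < P = 25500 cm⁻¹, the complex adopts the high-spin configuration.
That gives t2g^3 e_g^1.
Orbital CFSE = -0.6Δo = -0.6 × 23700 = -14220 cm⁻¹.
High-spin has no excess pairs, so no pairing correction applies.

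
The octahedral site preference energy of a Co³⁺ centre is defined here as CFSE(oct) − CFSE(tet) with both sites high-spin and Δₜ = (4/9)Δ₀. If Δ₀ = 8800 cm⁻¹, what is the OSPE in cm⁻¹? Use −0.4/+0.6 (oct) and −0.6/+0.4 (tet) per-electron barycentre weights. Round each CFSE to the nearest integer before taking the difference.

Co sits in group 9; removing 3 electrons leaves Co³⁺ with 9 − 3 = 6 d electrons.
In an octahedral site d⁶ (HS) is t2g^4 e_g^2, giving CFSE(oct) = -0.4Δ₀ = -3520 cm⁻¹.
In a tetrahedral site the filling is e^3 t2^3: CFSE(tet) = -0.6Δₜ = -0.6 × (4/9)(8800) = -2347 cm⁻¹.
Subtracting, OSPE = -3520 − (-2347) = -1173 cm⁻¹.

-1173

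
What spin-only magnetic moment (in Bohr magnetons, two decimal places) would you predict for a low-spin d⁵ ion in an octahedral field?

Configuration: t₂g⁵ eg⁰ → 1 unpaired electron.
μ(spin-only) = √[1(1+2)] = √3 ≈ 1.73 Bohr magnetons.

1.73 Bohr magnetons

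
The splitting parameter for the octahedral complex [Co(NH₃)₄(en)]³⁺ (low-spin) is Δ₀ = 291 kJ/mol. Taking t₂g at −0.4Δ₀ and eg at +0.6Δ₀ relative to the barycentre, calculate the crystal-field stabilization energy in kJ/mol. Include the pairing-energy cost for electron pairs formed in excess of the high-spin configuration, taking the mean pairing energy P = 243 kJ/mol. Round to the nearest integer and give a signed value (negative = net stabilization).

-212

Ligand charges: 4×(+0) from NH₃ and 1×(+0) from en sum to +0; with overall charge +3, Co is +3.
Co sits in group 9; removing 3 electrons leaves Co³⁺ with 9 − 3 = 6 d electrons.
The d⁶ electrons fill as t₂g⁶ eg⁰.
Orbital CFSE = 6(-0.4) + 0(0.6) = -2.4Δ₀ = -2.4 × 291 = -698 kJ/mol.
High-spin d⁶ would be t₂g⁴ eg² with 1 pair; low-spin has 3, so 2 excess pairs cost +2P = +486 kJ/mol.
Net CFSE = -698 + 486 = -212 kJ/mol.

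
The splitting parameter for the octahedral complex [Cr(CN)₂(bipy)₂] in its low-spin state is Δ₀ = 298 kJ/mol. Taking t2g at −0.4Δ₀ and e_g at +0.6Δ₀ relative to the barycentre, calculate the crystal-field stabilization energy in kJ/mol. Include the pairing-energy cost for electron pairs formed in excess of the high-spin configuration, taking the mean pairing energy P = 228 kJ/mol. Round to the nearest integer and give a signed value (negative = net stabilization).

-249

Ligand charges: 2×(-1) from CN⁻ and 2×(+0) from bipy sum to -2; with overall charge +0, Cr is +2.
Cr sits in group 6; removing 2 electrons leaves Cr²⁺ with 6 − 2 = 4 d electrons.
Configuration: t2g^4 e_g^0.
CFSE(orbital) = 4×(-0.4Δ₀) + 0×(0.6Δ₀) = -1.6Δ₀; with Δ₀ = 298 kJ/mol that is -477 kJ/mol.
Relative to high-spin t2g^3 e_g^1 (0 paired), the low-spin configuration has 1 additional pair, contributing +1 × 228 = +228 kJ/mol.
Combining: -477 + 228 = -249 kJ/mol.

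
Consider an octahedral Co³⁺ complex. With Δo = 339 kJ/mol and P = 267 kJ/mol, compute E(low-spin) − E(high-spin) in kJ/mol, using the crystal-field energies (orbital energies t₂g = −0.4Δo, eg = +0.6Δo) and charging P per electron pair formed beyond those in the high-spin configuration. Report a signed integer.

Co is in group 9, so Co³⁺ is d⁶ (9 − 3 = 6).
High-spin: t₂g⁴ eg², CFSE = -0.4Δo = -136 kJ/mol.
Low-spin: t₂g⁶ eg⁰, orbital CFSE = -2.4Δo = -814 kJ/mol; plus 2 excess pairs × P = +534 kJ/mol; total -280 kJ/mol.
The difference is -280 − (-136) = -144 kJ/mol, so low-spin lies lower.

-144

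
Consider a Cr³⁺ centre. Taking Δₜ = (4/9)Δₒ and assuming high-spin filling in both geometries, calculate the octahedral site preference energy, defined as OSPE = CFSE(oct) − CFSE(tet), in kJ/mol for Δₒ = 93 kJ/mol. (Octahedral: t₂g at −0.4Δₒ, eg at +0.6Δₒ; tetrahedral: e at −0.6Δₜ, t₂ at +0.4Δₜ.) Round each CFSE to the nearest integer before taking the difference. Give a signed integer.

Cr is in group 6, so Cr³⁺ is d³ (6 − 3 = 3).
Octahedral (high-spin): t₂g³ eg⁰, CFSE = 3(−0.4) + 0(+0.6) = -1.2Δₒ = -1.2 × 93 = -112 kJ/mol.
In a tetrahedral site the filling is e² t₂¹: CFSE(tet) = -0.8Δₜ = -0.8 × (4/9)(93) = -33 kJ/mol.
OSPE = -112 − (-33) = -79 kJ/mol.

-79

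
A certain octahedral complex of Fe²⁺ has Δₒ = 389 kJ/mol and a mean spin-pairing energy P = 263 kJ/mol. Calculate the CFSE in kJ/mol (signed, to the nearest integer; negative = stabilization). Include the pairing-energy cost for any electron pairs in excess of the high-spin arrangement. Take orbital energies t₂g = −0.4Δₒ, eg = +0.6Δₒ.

Fe is in group 8, so Fe²⁺ is d⁶ (8 − 2 = 6).
Since Δₒ = 389 kJ/mol > P = 263 kJ/mol, the complex adopts the low-spin configuration.
That gives t₂g⁶ eg⁰.
Orbital CFSE = -2.4Δₒ = -2.4 × 389 = -934 kJ/mol.
Excess pairs vs high-spin: 3 − 1 = 2; pairing cost = +526 kJ/mol.
Net CFSE = -934 + 526 = -408 kJ/mol.

-408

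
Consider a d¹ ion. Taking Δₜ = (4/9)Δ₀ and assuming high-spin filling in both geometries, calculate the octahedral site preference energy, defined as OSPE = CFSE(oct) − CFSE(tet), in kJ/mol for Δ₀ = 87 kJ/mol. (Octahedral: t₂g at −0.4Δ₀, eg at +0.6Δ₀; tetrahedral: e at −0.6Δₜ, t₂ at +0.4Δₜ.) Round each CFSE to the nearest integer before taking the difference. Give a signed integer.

Octahedral high-spin t₂g¹ eg⁰: CFSE = -0.4 × 87 = -35 kJ/mol.
Tetrahedral e¹ t₂⁰ gives -0.6Δₜ = -0.6 × (4/9) × 87 = -23 kJ/mol.
Subtracting, OSPE = -35 − (-23) = -12 kJ/mol.

-12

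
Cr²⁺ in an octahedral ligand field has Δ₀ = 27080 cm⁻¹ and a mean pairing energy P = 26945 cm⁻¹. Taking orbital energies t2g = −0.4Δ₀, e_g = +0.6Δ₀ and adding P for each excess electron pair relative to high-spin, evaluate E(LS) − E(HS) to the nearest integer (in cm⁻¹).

-135

Cr sits in group 6; removing 2 electrons leaves Cr²⁺ with 6 − 2 = 4 d electrons.
High-spin d⁴ fills as t2g^3 e_g^1 with CFSE 3(−0.4) + 1(+0.6) = -0.6Δ₀ = -16248 cm⁻¹.
Low-spin: t2g^4 e_g^0, orbital CFSE = -1.6Δ₀ = -43328 cm⁻¹; plus 1 excess pair × P = +26945 cm⁻¹; total -16383 cm⁻¹.
E(LS) − E(HS) = -16383 − (-16248) = -135 cm⁻¹.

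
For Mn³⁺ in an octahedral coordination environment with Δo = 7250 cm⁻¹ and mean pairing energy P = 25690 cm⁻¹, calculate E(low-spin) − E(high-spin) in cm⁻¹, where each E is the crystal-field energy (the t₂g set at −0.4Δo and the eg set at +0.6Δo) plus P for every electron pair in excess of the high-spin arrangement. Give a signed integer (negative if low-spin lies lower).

Mn sits in group 7; removing 3 electrons leaves Mn³⁺ with 7 − 3 = 4 d electrons.
In the high-spin limit (t₂g³ eg¹) the orbital term is -0.6Δo = -4350 cm⁻¹, with no excess pairing.
Low-spin: t₂g⁴ eg⁰, orbital CFSE = -1.6Δo = -11600 cm⁻¹; plus 1 excess pair × P = +25690 cm⁻¹; total 14090 cm⁻¹.
The difference is 14090 − (-4350) = 18440 cm⁻¹, so high-spin lies lower.

18440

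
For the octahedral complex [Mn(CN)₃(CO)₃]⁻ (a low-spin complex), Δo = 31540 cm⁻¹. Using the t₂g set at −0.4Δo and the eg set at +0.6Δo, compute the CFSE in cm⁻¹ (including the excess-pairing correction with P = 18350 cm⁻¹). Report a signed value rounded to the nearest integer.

-26380

Ligand charges: 3×(-1) from CN⁻ and 3×(+0) from CO sum to -3; with overall charge -1, Mn is +2.
Group 7 minus oxidation state +2 gives a d⁵ configuration for Mn²⁺.
The d⁵ electrons fill as t₂g⁵ eg⁰.
CFSE(orbital) = 5×(-0.4Δo) + 0×(0.6Δo) = -2.0Δo; with Δo = 31540 cm⁻¹ that is -63080 cm⁻¹.
Relative to high-spin t₂g³ eg² (0 paired), the low-spin configuration has 2 additional pairs, contributing +2 × 18350 = +36700 cm⁻¹.
Combining: -63080 + 36700 = -26380 cm⁻¹.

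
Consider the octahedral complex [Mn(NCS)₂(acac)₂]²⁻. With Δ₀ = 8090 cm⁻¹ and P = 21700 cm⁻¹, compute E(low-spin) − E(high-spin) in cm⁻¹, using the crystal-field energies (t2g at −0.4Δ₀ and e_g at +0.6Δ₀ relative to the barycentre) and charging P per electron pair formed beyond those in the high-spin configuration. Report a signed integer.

27220

Ligand charges: 2×(-1) from NCS⁻ and 2×(-1) from acac⁻ sum to -4; with overall charge -2, Mn is +2.
Mn is in group 7, so Mn²⁺ is d⁵ (7 − 2 = 5).
High-spin: t2g^3 e_g^2, CFSE = 0.0Δ₀ = 0 cm⁻¹.
For low-spin the configuration is t2g^5 e_g^0: orbital energy -2.0 × 8090 = -16180 cm⁻¹, and 2 additional pairs relative to high-spin add 43400 cm⁻¹, giving 27220 cm⁻¹.
Thus E(LS) − E(HS) = 27220 cm⁻¹.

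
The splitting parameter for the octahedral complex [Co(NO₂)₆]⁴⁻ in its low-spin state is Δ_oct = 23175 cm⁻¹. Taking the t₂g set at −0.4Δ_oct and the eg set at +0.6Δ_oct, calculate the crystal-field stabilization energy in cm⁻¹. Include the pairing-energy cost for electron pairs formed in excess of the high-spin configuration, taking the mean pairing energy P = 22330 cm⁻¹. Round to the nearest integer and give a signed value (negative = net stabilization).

Each NO₂⁻ contributes -1; 6 × (-1) = -6. With overall charge -4, Co is in the +2 oxidation state.
Group 9 minus oxidation state +2 gives a d⁷ configuration for Co²⁺.
Configuration: t₂g⁶ eg¹.
CFSE(orbital) = 6×(-0.4Δ_oct) + 1×(0.6Δ_oct) = -1.8Δ_oct; with Δ_oct = 23175 cm⁻¹ that is -41715 cm⁻¹.
High-spin d⁷ would be t₂g⁵ eg² with 2 pairs; low-spin has 3, so 1 excess pair costs +1P = +22330 cm⁻¹.
Overall CFSE = -41715 + 22330 = -19385 cm⁻¹.

-19385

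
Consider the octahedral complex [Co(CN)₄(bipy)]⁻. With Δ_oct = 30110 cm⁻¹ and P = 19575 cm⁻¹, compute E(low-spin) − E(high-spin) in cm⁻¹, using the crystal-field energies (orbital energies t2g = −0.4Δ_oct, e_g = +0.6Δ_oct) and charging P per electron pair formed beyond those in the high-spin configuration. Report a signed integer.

-21070

Ligand charges: 4×(-1) from CN⁻ and 1×(+0) from bipy sum to -4; with overall charge -1, Co is +3.
Group 9 minus oxidation state +3 gives a d⁶ configuration for Co³⁺.
In the high-spin limit (t2g^4 e_g^2) the orbital term is -0.4Δ_oct = -12044 cm⁻¹, with no excess pairing.
Low-spin t2g^6 e_g^0 gives -2.4Δ_oct = -72264 cm⁻¹, but forming 2 extra pairs costs 2P = 39150 cm⁻¹, so E(LS) = -72264 + 39150 = -33114 cm⁻¹.
Thus E(LS) − E(HS) = -21070 cm⁻¹.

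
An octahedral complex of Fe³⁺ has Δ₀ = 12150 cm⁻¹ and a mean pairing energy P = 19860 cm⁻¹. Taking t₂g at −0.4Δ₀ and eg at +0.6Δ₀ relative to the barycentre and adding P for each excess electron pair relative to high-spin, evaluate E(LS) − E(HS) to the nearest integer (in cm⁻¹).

Fe sits in group 8; removing 3 electrons leaves Fe³⁺ with 8 − 3 = 5 d electrons.
High-spin: t₂g³ eg², CFSE = 0.0Δ₀ = 0 cm⁻¹.
For low-spin the configuration is t₂g⁵ eg⁰: orbital energy -2.0 × 12150 = -24300 cm⁻¹, and 2 additional pairs relative to high-spin add 39720 cm⁻¹, giving 15420 cm⁻¹.
The difference is 15420 − (0) = 15420 cm⁻¹, so high-spin lies lower.

15420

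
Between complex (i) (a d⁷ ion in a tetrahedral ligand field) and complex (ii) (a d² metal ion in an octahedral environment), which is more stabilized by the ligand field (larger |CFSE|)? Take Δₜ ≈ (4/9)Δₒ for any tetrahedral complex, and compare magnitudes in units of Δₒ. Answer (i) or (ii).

(ii)

(i): Tetrahedral splitting is small, so the complex is high-spin; e⁴ t₂³, CFSE = -1.2Δₜ ≈ -0.53Δₒ.
(ii): For octahedral d² the high- and low-spin configurations coincide; t₂g² eg⁰, CFSE = -0.8Δₒ.
So (ii) has the larger |CFSE|.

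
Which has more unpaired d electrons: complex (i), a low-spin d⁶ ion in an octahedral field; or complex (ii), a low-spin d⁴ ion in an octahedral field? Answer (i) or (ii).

(ii)

(i): t₂g⁶ eg⁰ → 0 unpaired.
(ii): t2g^4 e_g^0 → 2 unpaired.
So (ii) has more unpaired electrons.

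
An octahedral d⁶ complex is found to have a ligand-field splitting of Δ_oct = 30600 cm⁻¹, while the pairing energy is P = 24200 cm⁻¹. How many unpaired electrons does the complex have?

0

With Δ_oct > P the complex is low-spin.
Filling d⁶ accordingly: t2g^6 e_g^0.
Unpaired electrons: 0.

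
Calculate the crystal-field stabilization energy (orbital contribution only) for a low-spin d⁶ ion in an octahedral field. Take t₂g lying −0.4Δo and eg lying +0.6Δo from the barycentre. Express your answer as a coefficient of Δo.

Configuration: t₂g⁶ eg⁰.
CFSE = 6(-0.4Δo) + 0(0.6Δo) = -2.4Δo + 0.0Δo = -2.4Δo.

-2.4 Δo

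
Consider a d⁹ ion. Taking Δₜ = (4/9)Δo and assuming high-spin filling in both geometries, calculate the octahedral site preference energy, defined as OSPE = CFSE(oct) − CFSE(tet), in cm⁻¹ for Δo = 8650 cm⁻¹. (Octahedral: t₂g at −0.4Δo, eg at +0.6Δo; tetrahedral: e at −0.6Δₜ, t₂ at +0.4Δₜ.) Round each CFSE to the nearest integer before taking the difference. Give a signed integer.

-3652

In an octahedral site d⁹ (HS) is t₂g⁶ eg³, giving CFSE(oct) = -0.6Δo = -5190 cm⁻¹.
In a tetrahedral site the filling is e⁴ t₂⁵: CFSE(tet) = -0.4Δₜ = -0.4 × (4/9)(8650) = -1538 cm⁻¹.
Subtracting, OSPE = -5190 − (-1538) = -3652 cm⁻¹.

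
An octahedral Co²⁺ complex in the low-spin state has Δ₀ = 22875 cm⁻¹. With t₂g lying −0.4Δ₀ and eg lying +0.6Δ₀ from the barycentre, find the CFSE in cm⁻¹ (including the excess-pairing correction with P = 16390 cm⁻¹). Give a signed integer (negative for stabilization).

-24785

Group 9 minus oxidation state +2 gives a d⁷ configuration for Co²⁺.
Configuration: t₂g⁶ eg¹.
The orbital stabilization is -1.8Δ₀ = -1.8 × 22875 = -41175 cm⁻¹.
Pairing penalty: 3 pairs vs 2 in the high-spin reference → 1 extra × P = 16390 cm⁻¹.
Overall CFSE = -41175 + 16390 = -24785 cm⁻¹.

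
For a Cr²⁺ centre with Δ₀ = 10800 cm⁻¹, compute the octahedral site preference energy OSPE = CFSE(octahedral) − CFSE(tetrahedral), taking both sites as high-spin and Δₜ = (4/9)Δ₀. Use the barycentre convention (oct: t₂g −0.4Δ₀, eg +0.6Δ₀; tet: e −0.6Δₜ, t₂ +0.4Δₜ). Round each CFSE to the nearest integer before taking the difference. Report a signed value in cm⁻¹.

-4560

Group 6 minus oxidation state +2 gives a d⁴ configuration for Cr²⁺.
In an octahedral site d⁴ (HS) is t2g^3 e_g^1, giving CFSE(oct) = -0.6Δ₀ = -6480 cm⁻¹.
Tetrahedral: e^2 t2^2, CFSE = 2(−0.6) + 2(+0.4) = -0.4Δₜ = -0.4 × (4/9) × 10800 = -1920 cm⁻¹.
OSPE = CFSE(oct) − CFSE(tet) = -6480 − (-1920) = -4560 cm⁻¹.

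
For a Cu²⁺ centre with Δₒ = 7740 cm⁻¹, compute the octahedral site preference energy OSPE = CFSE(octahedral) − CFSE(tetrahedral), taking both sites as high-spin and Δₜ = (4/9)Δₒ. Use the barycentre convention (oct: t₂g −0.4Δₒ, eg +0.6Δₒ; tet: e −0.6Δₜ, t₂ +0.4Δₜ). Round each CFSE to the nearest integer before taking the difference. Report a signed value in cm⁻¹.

-3268

Cu sits in group 11; removing 2 electrons leaves Cu²⁺ with 11 − 2 = 9 d electrons.
Octahedral high-spin t₂g⁶ eg³: CFSE = -0.6 × 7740 = -4644 cm⁻¹.
In a tetrahedral site the filling is e⁴ t₂⁵: CFSE(tet) = -0.4Δₜ = -0.4 × (4/9)(7740) = -1376 cm⁻¹.
Subtracting, OSPE = -4644 − (-1376) = -3268 cm⁻¹.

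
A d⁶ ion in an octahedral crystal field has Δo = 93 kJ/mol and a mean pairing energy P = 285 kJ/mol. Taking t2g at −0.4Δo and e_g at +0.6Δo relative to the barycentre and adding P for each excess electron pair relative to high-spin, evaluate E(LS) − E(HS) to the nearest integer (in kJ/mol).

384

High-spin d⁶ fills as t2g^4 e_g^2 with CFSE 4(−0.4) + 2(+0.6) = -0.4Δo = -37 kJ/mol.
For low-spin the configuration is t2g^6 e_g^0: orbital energy -2.4 × 93 = -223 kJ/mol, and 2 additional pairs relative to high-spin add 570 kJ/mol, giving 347 kJ/mol.
The difference is 347 − (-37) = 384 kJ/mol, so high-spin lies lower.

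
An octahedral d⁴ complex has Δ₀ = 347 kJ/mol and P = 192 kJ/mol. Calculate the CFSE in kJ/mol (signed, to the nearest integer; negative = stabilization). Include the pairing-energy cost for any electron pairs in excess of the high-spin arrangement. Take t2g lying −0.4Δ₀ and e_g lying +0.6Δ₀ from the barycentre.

-363

With Δ₀ > P the complex is low-spin.
Configuration: t2g^4 e_g^0.
Orbital CFSE = -1.6Δ₀ = -1.6 × 347 = -555 kJ/mol.
Excess pairs vs high-spin: 1 − 0 = 1; pairing cost = +192 kJ/mol.
Net CFSE = -555 + 192 = -363 kJ/mol.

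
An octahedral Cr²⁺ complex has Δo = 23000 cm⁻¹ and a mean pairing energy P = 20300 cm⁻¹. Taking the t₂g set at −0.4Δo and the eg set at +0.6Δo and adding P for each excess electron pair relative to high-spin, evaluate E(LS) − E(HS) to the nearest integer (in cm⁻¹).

Group 6 minus oxidation state +2 gives a d⁴ configuration for Cr²⁺.
High-spin: t₂g³ eg¹, CFSE = -0.6Δo = -13800 cm⁻¹.
For low-spin the configuration is t₂g⁴ eg⁰: orbital energy -1.6 × 23000 = -36800 cm⁻¹, and 1 additional pair relative to high-spin adds 20300 cm⁻¹, giving -16500 cm⁻¹.
Thus E(LS) − E(HS) = -2700 cm⁻¹.

-2700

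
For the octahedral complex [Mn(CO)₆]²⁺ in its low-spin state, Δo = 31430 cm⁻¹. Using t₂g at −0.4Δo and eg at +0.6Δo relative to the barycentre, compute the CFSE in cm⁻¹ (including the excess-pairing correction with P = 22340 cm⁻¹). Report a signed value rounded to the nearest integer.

CO is neutral, so the +2 overall charge sits on Mn: oxidation state +2.
Group 7 minus oxidation state +2 gives a d⁵ configuration for Mn²⁺.
Configuration: t₂g⁵ eg⁰.
Orbital CFSE = 5(-0.4) + 0(0.6) = -2.0Δo = -2.0 × 31430 = -62860 cm⁻¹.
Relative to high-spin t₂g³ eg² (0 paired), the low-spin configuration has 2 additional pairs, contributing +2 × 22340 = +44680 cm⁻¹.
Combining: -62860 + 44680 = -18180 cm⁻¹.

-18180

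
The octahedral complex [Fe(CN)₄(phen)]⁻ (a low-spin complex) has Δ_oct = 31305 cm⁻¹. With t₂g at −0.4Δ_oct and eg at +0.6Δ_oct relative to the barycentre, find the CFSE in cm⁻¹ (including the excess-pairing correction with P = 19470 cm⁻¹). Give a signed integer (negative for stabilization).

-23670

Ligand charges: 4×(-1) from CN⁻ and 1×(+0) from phen sum to -4; with overall charge -1, Fe is +3.
Fe sits in group 8; removing 3 electrons leaves Fe³⁺ with 8 − 3 = 5 d electrons.
Configuration: t₂g⁵ eg⁰.
The orbital stabilization is -2.0Δ_oct = -2.0 × 31305 = -62610 cm⁻¹.
Relative to high-spin t₂g³ eg² (0 paired), the low-spin configuration has 2 additional pairs, contributing +2 × 19470 = +38940 cm⁻¹.
Combining: -62610 + 38940 = -23670 cm⁻¹.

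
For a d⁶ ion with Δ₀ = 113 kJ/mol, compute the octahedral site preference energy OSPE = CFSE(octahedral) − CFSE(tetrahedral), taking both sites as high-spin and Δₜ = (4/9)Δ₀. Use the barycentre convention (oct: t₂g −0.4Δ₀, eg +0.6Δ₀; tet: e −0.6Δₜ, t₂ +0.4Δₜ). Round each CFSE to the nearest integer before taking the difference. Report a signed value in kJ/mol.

Octahedral (high-spin): t2g^4 e_g^2, CFSE = 4(−0.4) + 2(+0.6) = -0.4Δ₀ = -0.4 × 113 = -45 kJ/mol.
In a tetrahedral site the filling is e^3 t2^3: CFSE(tet) = -0.6Δₜ = -0.6 × (4/9)(113) = -30 kJ/mol.
OSPE = -45 − (-30) = -15 kJ/mol.

-15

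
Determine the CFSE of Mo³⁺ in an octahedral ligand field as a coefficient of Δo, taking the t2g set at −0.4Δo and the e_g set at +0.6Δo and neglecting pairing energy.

Group 6 minus oxidation state +3 gives a d³ configuration for Mo³⁺.
For octahedral d³ the high- and low-spin configurations coincide.
Configuration: t2g^3 e_g^0.
CFSE = 3(-0.4Δo) + 0(0.6Δo) = -1.2Δo + 0.0Δo = -1.2Δo.

-1.2 Δo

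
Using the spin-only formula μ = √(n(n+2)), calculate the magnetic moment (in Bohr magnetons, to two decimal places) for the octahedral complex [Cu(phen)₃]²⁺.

1.73 Bohr magnetons

phen is neutral, so the +2 overall charge sits on Cu: oxidation state +2.
Cu is in group 11, so Cu²⁺ is d⁹ (11 − 2 = 9).
Configuration: t₂g⁶ eg³ → 1 unpaired electron.
μ(spin-only) = √[1(1+2)] = √3 ≈ 1.73 Bohr magnetons.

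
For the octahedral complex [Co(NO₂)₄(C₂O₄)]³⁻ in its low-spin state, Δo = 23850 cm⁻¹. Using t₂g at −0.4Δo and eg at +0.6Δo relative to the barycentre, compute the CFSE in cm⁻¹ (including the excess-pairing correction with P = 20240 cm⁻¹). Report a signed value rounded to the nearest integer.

-16760

Ligand charges: 4×(-1) from NO₂⁻ and 1×(-2) from C₂O₄²⁻ sum to -6; with overall charge -3, Co is +3.
Co³⁺: group 9, so d-count = 9 − 3 = 6.
The d⁶ electrons fill as t₂g⁶ eg⁰.
The orbital stabilization is -2.4Δo = -2.4 × 23850 = -57240 cm⁻¹.
Relative to high-spin t₂g⁴ eg² (1 paired), the low-spin configuration has 2 additional pairs, contributing +2 × 20240 = +40480 cm⁻¹.
Net CFSE = -57240 + 40480 = -16760 cm⁻¹.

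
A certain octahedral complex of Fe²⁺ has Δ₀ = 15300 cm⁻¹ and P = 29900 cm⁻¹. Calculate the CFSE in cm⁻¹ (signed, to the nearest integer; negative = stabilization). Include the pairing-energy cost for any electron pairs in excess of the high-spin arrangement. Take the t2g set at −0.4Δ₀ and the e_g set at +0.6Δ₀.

Fe²⁺: group 8, so d-count = 8 − 2 = 6.
With Δ₀ < P the complex is high-spin.
Configuration: t2g^4 e_g^2.
Orbital CFSE = -0.4Δ₀ = -0.4 × 15300 = -6120 cm⁻¹.
High-spin has no excess pairs, so no pairing correction applies.

-6120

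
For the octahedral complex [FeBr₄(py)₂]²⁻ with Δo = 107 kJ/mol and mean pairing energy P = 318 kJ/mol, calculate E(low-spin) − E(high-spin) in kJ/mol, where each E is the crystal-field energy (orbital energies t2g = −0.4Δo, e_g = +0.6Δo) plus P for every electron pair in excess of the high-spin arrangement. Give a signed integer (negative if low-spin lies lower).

Ligand charges: 4×(-1) from Br⁻ and 2×(+0) from py sum to -4; with overall charge -2, Fe is +2.
Fe sits in group 8; removing 2 electrons leaves Fe²⁺ with 8 − 2 = 6 d electrons.
High-spin d⁶ fills as t2g^4 e_g^2 with CFSE 4(−0.4) + 2(+0.6) = -0.4Δo = -43 kJ/mol.
Low-spin t2g^6 e_g^0 gives -2.4Δo = -257 kJ/mol, but forming 2 extra pairs costs 2P = 636 kJ/mol, so E(LS) = -257 + 636 = 379 kJ/mol.
The difference is 379 − (-43) = 422 kJ/mol, so high-spin lies lower.

422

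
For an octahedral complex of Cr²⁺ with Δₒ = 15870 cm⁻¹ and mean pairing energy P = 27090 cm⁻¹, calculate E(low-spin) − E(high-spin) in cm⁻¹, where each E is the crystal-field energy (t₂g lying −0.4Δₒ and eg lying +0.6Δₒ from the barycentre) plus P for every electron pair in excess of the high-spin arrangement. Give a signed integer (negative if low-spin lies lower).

Cr²⁺: group 6, so d-count = 6 − 2 = 4.
High-spin d⁴ fills as t₂g³ eg¹ with CFSE 3(−0.4) + 1(+0.6) = -0.6Δₒ = -9522 cm⁻¹.
Low-spin t₂g⁴ eg⁰ gives -1.6Δₒ = -25392 cm⁻¹, but forming 1 extra pair costs 1P = 27090 cm⁻¹, so E(LS) = -25392 + 27090 = 1698 cm⁻¹.
Thus E(LS) − E(HS) = 11220 cm⁻¹.

11220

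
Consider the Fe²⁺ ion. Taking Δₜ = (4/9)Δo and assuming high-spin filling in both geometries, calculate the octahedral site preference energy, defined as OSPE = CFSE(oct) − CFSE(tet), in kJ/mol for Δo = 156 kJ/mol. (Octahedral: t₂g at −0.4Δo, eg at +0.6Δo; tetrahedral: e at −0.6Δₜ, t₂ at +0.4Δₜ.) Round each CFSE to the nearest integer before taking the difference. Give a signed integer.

Fe sits in group 8; removing 2 electrons leaves Fe²⁺ with 8 − 2 = 6 d electrons.
Octahedral (high-spin): t₂g⁴ eg², CFSE = 4(−0.4) + 2(+0.6) = -0.4Δo = -0.4 × 156 = -62 kJ/mol.
In a tetrahedral site the filling is e³ t₂³: CFSE(tet) = -0.6Δₜ = -0.6 × (4/9)(156) = -42 kJ/mol.
Subtracting, OSPE = -62 − (-42) = -20 kJ/mol.

-20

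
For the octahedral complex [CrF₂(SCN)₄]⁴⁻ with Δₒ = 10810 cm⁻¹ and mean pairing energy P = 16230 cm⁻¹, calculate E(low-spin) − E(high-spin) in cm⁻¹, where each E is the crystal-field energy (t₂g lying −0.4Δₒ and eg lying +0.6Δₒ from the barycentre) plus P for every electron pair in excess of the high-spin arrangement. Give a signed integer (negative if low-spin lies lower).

5420

Ligand charges: 2×(-1) from F⁻ and 4×(-1) from SCN⁻ sum to -6; with overall charge -4, Cr is +2.
Cr is in group 6, so Cr²⁺ is d⁴ (6 − 2 = 4).
In the high-spin limit (t₂g³ eg¹) the orbital term is -0.6Δₒ = -6486 cm⁻¹, with no excess pairing.
Low-spin: t₂g⁴ eg⁰, orbital CFSE = -1.6Δₒ = -17296 cm⁻¹; plus 1 excess pair × P = +16230 cm⁻¹; total -1066 cm⁻¹.
E(LS) − E(HS) = -1066 − (-6486) = 5420 cm⁻¹.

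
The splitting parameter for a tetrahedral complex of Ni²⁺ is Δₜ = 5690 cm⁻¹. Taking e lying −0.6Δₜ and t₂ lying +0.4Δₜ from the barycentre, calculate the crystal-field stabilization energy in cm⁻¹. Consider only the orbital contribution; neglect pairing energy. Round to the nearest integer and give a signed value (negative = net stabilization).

-4552

Group 10 minus oxidation state +2 gives a d⁸ configuration for Ni²⁺.
Tetrahedral fields are weak (Δₜ ≈ 4/9 Δₒ), so electrons fill high-spin.
The d⁸ electrons fill as e⁴ t₂⁴.
The orbital stabilization is -0.8Δₜ = -0.8 × 5690 = -4552 cm⁻¹.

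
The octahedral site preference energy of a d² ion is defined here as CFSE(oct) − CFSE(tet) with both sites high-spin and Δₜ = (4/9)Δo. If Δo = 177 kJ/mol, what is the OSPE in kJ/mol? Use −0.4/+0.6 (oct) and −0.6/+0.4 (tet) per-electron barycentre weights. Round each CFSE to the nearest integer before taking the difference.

In an octahedral site d² (HS) is t2g^2 e_g^0, giving CFSE(oct) = -0.8Δo = -142 kJ/mol.
Tetrahedral: e^2 t2^0, CFSE = 2(−0.6) + 0(+0.4) = -1.2Δₜ = -1.2 × (4/9) × 177 = -94 kJ/mol.
OSPE = -142 − (-94) = -48 kJ/mol.

-48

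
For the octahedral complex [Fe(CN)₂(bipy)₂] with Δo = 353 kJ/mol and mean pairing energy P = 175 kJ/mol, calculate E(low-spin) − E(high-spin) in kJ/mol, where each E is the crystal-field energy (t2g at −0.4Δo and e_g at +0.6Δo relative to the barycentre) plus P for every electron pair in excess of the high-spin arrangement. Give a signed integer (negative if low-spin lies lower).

Ligand charges: 2×(-1) from CN⁻ and 2×(+0) from bipy sum to -2; with overall charge +0, Fe is +2.
Fe is in group 8, so Fe²⁺ is d⁶ (8 − 2 = 6).
High-spin: t2g^4 e_g^2, CFSE = -0.4Δo = -141 kJ/mol.
Low-spin: t2g^6 e_g^0, orbital CFSE = -2.4Δo = -847 kJ/mol; plus 2 excess pairs × P = +350 kJ/mol; total -497 kJ/mol.
E(LS) − E(HS) = -497 − (-141) = -356 kJ/mol.

-356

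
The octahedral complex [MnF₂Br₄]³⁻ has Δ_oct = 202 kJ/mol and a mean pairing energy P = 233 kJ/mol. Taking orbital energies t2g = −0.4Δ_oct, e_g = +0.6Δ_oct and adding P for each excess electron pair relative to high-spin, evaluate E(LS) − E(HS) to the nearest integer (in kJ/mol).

31

Ligand charges: 2×(-1) from F⁻ and 4×(-1) from Br⁻ sum to -6; with overall charge -3, Mn is +3.
Mn sits in group 7; removing 3 electrons leaves Mn³⁺ with 7 − 3 = 4 d electrons.
High-spin d⁴ fills as t2g^3 e_g^1 with CFSE 3(−0.4) + 1(+0.6) = -0.6Δ_oct = -121 kJ/mol.
Low-spin: t2g^4 e_g^0, orbital CFSE = -1.6Δ_oct = -323 kJ/mol; plus 1 excess pair × P = +233 kJ/mol; total -90 kJ/mol.
Thus E(LS) − E(HS) = 31 kJ/mol.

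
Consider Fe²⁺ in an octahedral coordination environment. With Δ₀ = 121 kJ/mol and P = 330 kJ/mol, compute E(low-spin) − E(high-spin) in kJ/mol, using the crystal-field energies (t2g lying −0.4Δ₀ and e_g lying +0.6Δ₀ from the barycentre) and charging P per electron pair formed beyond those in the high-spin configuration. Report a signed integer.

418

Group 8 minus oxidation state +2 gives a d⁶ configuration for Fe²⁺.
High-spin d⁶ fills as t2g^4 e_g^2 with CFSE 4(−0.4) + 2(+0.6) = -0.4Δ₀ = -48 kJ/mol.
For low-spin the configuration is t2g^6 e_g^0: orbital energy -2.4 × 121 = -290 kJ/mol, and 2 additional pairs relative to high-spin add 660 kJ/mol, giving 370 kJ/mol.
The difference is 370 − (-48) = 418 kJ/mol, so high-spin lies lower.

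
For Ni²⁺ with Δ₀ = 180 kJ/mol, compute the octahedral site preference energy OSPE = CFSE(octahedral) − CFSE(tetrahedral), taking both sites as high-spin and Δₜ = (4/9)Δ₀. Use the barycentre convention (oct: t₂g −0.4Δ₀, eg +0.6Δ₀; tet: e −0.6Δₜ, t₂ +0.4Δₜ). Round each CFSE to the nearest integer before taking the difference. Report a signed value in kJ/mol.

Ni²⁺: group 10, so d-count = 10 − 2 = 8.
In an octahedral site d⁸ (HS) is t₂g⁶ eg², giving CFSE(oct) = -1.2Δ₀ = -216 kJ/mol.
Tetrahedral: e⁴ t₂⁴, CFSE = 4(−0.6) + 4(+0.4) = -0.8Δₜ = -0.8 × (4/9) × 180 = -64 kJ/mol.
Subtracting, OSPE = -216 − (-64) = -152 kJ/mol.

-152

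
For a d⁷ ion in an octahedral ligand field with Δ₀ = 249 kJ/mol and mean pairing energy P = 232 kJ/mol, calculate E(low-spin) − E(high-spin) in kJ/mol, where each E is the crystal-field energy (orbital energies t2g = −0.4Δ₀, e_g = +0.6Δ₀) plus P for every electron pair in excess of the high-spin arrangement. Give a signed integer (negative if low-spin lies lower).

High-spin d⁷ fills as t2g^5 e_g^2 with CFSE 5(−0.4) + 2(+0.6) = -0.8Δ₀ = -199 kJ/mol.
Low-spin t2g^6 e_g^1 gives -1.8Δ₀ = -448 kJ/mol, but forming 1 extra pair costs 1P = 232 kJ/mol, so E(LS) = -448 + 232 = -216 kJ/mol.
Thus E(LS) − E(HS) = -17 kJ/mol.

-17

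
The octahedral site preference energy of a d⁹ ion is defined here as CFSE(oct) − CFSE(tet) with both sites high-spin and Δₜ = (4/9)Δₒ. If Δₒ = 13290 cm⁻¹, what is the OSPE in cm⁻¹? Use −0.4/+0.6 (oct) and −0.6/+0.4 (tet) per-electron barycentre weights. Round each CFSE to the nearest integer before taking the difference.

Octahedral high-spin t₂g⁶ eg³: CFSE = -0.6 × 13290 = -7974 cm⁻¹.
Tetrahedral e⁴ t₂⁵ gives -0.4Δₜ = -0.4 × (4/9) × 13290 = -2363 cm⁻¹.
OSPE = -7974 − (-2363) = -5611 cm⁻¹.

-5611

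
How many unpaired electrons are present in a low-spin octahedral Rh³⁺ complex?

Group 9 minus oxidation state +3 gives a d⁶ configuration for Rh³⁺.
Configuration: t₂g⁶ eg⁰, giving 0 unpaired electrons.

0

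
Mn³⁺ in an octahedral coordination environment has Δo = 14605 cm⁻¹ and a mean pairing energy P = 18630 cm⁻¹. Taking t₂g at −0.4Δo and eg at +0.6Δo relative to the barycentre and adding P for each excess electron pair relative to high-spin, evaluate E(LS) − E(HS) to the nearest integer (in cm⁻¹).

Mn is in group 7, so Mn³⁺ is d⁴ (7 − 3 = 4).
In the high-spin limit (t₂g³ eg¹) the orbital term is -0.6Δo = -8763 cm⁻¹, with no excess pairing.
Low-spin t₂g⁴ eg⁰ gives -1.6Δo = -23368 cm⁻¹, but forming 1 extra pair costs 1P = 18630 cm⁻¹, so E(LS) = -23368 + 18630 = -4738 cm⁻¹.
Thus E(LS) − E(HS) = 4025 cm⁻¹.

4025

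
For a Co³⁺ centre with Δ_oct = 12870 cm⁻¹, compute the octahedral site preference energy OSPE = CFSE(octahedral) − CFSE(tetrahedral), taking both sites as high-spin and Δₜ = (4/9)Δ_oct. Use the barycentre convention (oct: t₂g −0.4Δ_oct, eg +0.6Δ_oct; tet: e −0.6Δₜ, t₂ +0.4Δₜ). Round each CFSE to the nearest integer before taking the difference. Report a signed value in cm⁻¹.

Co is in group 9, so Co³⁺ is d⁶ (9 − 3 = 6).
Octahedral (high-spin): t₂g⁴ eg², CFSE = 4(−0.4) + 2(+0.6) = -0.4Δ_oct = -0.4 × 12870 = -5148 cm⁻¹.
Tetrahedral e³ t₂³ gives -0.6Δₜ = -0.6 × (4/9) × 12870 = -3432 cm⁻¹.
Subtracting, OSPE = -5148 − (-3432) = -1716 cm⁻¹.

-1716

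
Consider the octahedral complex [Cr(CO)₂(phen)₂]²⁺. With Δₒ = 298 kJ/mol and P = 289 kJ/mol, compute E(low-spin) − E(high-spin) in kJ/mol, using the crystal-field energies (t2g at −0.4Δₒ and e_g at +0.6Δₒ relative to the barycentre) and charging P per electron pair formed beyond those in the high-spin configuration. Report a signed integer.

-9

Ligand charges: 2×(+0) from CO and 2×(+0) from phen sum to +0; with overall charge +2, Cr is +2.
Group 6 minus oxidation state +2 gives a d⁴ configuration for Cr²⁺.
In the high-spin limit (t2g^3 e_g^1) the orbital term is -0.6Δₒ = -179 kJ/mol, with no excess pairing.
Low-spin t2g^4 e_g^0 gives -1.6Δₒ = -477 kJ/mol, but forming 1 extra pair costs 1P = 289 kJ/mol, so E(LS) = -477 + 289 = -188 kJ/mol.
The difference is -188 − (-179) = -9 kJ/mol, so low-spin lies lower.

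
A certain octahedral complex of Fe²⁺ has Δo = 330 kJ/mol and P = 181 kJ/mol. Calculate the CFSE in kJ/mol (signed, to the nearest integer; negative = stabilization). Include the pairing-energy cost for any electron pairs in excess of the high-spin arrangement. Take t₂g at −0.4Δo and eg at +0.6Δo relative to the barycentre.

-430

Fe sits in group 8; removing 2 electrons leaves Fe²⁺ with 8 − 2 = 6 d electrons.
Since Δo = 330 kJ/mol > P = 181 kJ/mol, the complex adopts the low-spin configuration.
Filling d⁶ accordingly: t₂g⁶ eg⁰.
Orbital CFSE = -2.4Δo = -2.4 × 330 = -792 kJ/mol.
Excess pairs vs high-spin: 3 − 1 = 2; pairing cost = +362 kJ/mol.
Net CFSE = -792 + 362 = -430 kJ/mol.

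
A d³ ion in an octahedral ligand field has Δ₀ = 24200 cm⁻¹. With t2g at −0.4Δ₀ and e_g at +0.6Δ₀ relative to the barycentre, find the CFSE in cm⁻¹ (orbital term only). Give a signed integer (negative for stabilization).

The d³ electrons fill as t2g^3 e_g^0.
The orbital stabilization is -1.2Δ₀ = -1.2 × 24200 = -29040 cm⁻¹.

-29040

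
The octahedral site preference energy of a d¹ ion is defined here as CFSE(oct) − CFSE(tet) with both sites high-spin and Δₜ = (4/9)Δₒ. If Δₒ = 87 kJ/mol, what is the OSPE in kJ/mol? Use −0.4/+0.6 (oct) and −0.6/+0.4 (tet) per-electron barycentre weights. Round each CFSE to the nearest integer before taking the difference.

-12

In an octahedral site d¹ (HS) is t₂g¹ eg⁰, giving CFSE(oct) = -0.4Δₒ = -35 kJ/mol.
Tetrahedral e¹ t₂⁰ gives -0.6Δₜ = -0.6 × (4/9) × 87 = -23 kJ/mol.
OSPE = -35 − (-23) = -12 kJ/mol.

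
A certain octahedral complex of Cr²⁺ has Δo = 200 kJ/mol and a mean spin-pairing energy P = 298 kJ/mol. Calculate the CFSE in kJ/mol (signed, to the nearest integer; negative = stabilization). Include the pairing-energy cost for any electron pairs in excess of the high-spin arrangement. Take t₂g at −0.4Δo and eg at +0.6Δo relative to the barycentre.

Cr²⁺: group 6, so d-count = 6 − 2 = 4.
With Δo < P the complex is high-spin.
Configuration: t₂g³ eg¹.
Orbital CFSE = -0.6Δo = -0.6 × 200 = -120 kJ/mol.
High-spin has no excess pairs, so no pairing correction applies.

-120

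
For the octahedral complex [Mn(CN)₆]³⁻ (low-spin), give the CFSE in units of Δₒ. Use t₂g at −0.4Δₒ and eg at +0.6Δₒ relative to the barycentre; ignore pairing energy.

Each CN⁻ contributes -1; 6 × (-1) = -6. With overall charge -3, Mn is in the +3 oxidation state.
Group 7 minus oxidation state +3 gives a d⁴ configuration for Mn³⁺.
Configuration: t₂g⁴ eg⁰.
CFSE = 4(-0.4Δₒ) + 0(0.6Δₒ) = -1.6Δₒ + 0.0Δₒ = -1.6Δₒ.

-1.6 Δₒ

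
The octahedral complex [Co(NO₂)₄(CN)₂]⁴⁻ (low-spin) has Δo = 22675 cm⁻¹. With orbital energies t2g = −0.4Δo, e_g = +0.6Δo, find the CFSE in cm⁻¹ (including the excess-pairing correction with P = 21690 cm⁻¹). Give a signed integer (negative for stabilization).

-19125

Ligand charges: 4×(-1) from NO₂⁻ and 2×(-1) from CN⁻ sum to -6; with overall charge -4, Co is +2.
Co²⁺: group 9, so d-count = 9 − 2 = 7.
Electron filling gives t2g^6 e_g^1.
Orbital CFSE = 6(-0.4) + 1(0.6) = -1.8Δo = -1.8 × 22675 = -40815 cm⁻¹.
High-spin d⁷ would be t2g^5 e_g^2 with 2 pairs; low-spin has 3, so 1 excess pair costs +1P = +21690 cm⁻¹.
Net CFSE = -40815 + 21690 = -19125 cm⁻¹.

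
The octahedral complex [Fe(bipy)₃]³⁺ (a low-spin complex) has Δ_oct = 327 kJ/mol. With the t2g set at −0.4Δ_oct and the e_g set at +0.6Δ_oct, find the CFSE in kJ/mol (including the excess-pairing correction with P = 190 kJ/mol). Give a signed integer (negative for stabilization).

-274

bipy is neutral, so the +3 overall charge sits on Fe: oxidation state +3.
Group 8 minus oxidation state +3 gives a d⁵ configuration for Fe³⁺.
Configuration: t2g^5 e_g^0.
CFSE(orbital) = 5×(-0.4Δ_oct) + 0×(0.6Δ_oct) = -2.0Δ_oct; with Δ_oct = 327 kJ/mol that is -654 kJ/mol.
Pairing penalty: 2 pairs vs 0 in the high-spin reference → 2 extra × P = 380 kJ/mol.
Overall CFSE = -654 + 380 = -274 kJ/mol.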